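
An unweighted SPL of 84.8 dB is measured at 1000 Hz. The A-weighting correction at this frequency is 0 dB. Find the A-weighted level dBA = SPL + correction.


A-weighting table: 1000 Hz -> 0 dB correction
SPL_A = SPL + correction = 84.8 + (0) = 84.8 dBA


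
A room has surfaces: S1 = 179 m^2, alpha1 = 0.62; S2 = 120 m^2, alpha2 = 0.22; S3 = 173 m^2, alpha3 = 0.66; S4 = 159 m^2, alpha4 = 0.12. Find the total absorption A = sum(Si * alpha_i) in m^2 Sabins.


179 * 0.62 = 110.98
120 * 0.22 = 26.4
173 * 0.66 = 114.18
159 * 0.12 = 19.08
A_total = 110.98 + 26.4 + 114.18 + 19.08 = 270.64 m^2


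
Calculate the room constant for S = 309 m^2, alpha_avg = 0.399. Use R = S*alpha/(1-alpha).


R = 309 * 0.399 / (1 - 0.399) = 205.14 m^2


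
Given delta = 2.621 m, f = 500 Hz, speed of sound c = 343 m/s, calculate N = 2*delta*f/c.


N = 2*delta*f/c = 2*delta/lambda, where lambda = c/f
lambda = 343 / 500 = 0.686 m
N = 2 * 2.621 / 0.686 = 7.6414


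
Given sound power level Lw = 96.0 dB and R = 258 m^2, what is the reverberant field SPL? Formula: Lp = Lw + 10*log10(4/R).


4/R = 4/258 = 0.0155039
Lp = 96.0 + 10*log10(0.0155039) = 77.904 dB


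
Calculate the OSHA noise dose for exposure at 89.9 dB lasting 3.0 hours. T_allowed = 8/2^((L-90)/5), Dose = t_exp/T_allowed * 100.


T_allowed = 8 / 2^((89.9 - 90)/5) = 8.11168 hr
Dose = 3.0 / 8.11168 * 100 = 36.984 %


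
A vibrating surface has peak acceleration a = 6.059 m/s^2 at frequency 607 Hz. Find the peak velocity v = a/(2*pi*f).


omega = 2*pi*f = 2*pi*607 = 3813.89 rad/s
v = a / omega = 6.059 / 3813.89 = 0.0015887 m/s


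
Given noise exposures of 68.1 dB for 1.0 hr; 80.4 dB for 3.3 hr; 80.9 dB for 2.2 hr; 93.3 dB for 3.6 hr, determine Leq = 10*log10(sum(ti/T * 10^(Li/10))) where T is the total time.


T_total = 1.0 + 3.3 + 2.2 + 3.6 = 10.1 hr
(1.0/10.1) * 10^(68.1/10) = 639262
(3.3/10.1) * 10^(80.4/10) = 3.58255e+07
(2.2/10.1) * 10^(80.9/10) = 2.67979e+07
(3.6/10.1) * 10^(93.3/10) = 7.62046e+08
Sum = 639262 + 3.58255e+07 + 2.67979e+07 + 7.62046e+08 = 8.25309e+08
Leq = 10*log10(8.25309e+08) = 89.166 dB


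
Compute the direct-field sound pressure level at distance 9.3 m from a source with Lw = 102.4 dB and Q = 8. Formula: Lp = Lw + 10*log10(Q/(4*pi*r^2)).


4*pi*r^2 = 4*pi*9.3^2 = 1086.87 m^2
Q / (4*pi*r^2) = 8 / 1086.87 = 0.00736059
Lp = 102.4 + 10*log10(0.00736059) = 81.069 dB


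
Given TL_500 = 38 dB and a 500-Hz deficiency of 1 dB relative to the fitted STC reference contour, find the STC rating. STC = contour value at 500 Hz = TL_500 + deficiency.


By ASTM E413, STC = value of the fitted reference contour at 500 Hz.
Contour value at 500 Hz = TL_500 + deficiency = 38 + 1 = 39
STC = 39


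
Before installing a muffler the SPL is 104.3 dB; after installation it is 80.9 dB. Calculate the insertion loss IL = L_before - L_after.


Insertion loss = SPL without muffler - SPL with muffler
IL = 104.3 - 80.9 = 23.4 dB


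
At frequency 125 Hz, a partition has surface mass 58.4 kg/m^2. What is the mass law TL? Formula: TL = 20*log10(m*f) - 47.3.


m * f = 58.4 * 125 = 7300
20*log10(7300) = 77.2665 dB
TL = 77.2665 - 47.3 = 29.966 dB


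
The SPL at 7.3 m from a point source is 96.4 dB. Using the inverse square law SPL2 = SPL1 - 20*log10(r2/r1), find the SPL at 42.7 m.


r2/r1 = 42.7/7.3 = 5.84932
Correction = 20*log10(5.84932) = 15.3421 dB
SPL2 = 96.4 - 15.3421 = 81.058 dB


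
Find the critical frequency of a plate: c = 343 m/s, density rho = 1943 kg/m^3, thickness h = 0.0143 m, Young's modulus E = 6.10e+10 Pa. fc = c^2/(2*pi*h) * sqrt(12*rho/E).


12*rho/E = 12*1943/6.10e+10 = 3.8223e-07
sqrt(12*rho/E) = sqrt(3.8223e-07) = 0.000618248
c^2/(2*pi*h) = 343^2/(2*pi*0.0143) = 1.3094e+06
fc = 1.3094e+06 * 0.000618248 = 809.53 Hz


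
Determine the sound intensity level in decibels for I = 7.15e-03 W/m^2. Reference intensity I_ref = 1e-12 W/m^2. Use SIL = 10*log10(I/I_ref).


I / I_ref = 7.15e-03 / 1e-12 = 7.15e+09
SIL = 10 * log10(7.15e+09) = 98.543 dB


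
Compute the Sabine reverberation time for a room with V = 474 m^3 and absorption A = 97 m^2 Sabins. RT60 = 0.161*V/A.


RT60 = 0.161 * 474 / 97 = 0.78674 s


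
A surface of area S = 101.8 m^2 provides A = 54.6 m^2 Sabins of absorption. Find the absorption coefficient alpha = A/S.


Absorption coefficient = absorbed power / incident power
alpha = A / S = 54.6 / 101.8 = 0.53635


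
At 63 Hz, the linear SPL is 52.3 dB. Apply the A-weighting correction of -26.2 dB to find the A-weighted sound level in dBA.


A-weighting table: 63 Hz -> -26.2 dB correction
SPL_A = SPL + correction = 52.3 + (-26.2) = 26.1 dBA


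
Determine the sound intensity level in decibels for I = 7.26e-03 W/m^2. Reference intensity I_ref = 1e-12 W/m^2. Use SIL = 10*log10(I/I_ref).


I / I_ref = 7.26e-03 / 1e-12 = 7.26e+09
SIL = 10 * log10(7.26e+09) = 98.609 dB


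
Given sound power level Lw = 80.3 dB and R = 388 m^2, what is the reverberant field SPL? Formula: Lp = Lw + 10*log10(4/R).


4/R = 4/388 = 0.0103093
Lp = 80.3 + 10*log10(0.0103093) = 60.432 dB


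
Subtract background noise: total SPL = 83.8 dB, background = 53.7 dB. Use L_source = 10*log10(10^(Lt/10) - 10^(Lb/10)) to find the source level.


10^(83.8/10) = 2.39883e+08
10^(53.7/10) = 234423
Difference = 2.39883e+08 - 234423 = 2.39649e+08
L_source = 10*log10(2.39649e+08) = 83.796 dB


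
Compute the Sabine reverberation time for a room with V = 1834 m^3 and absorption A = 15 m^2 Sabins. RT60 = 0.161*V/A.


RT60 = 0.161 * 1834 / 15 = 19.685 s


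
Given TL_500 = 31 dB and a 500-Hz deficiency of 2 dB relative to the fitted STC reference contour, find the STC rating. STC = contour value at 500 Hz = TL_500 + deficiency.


By ASTM E413, STC = value of the fitted reference contour at 500 Hz.
Contour value at 500 Hz = TL_500 + deficiency = 31 + 2 = 33
STC = 33


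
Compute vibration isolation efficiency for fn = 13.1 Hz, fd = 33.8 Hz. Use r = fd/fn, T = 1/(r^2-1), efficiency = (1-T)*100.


r = 33.8 / 13.1 = 2.58015
r^2 - 1 = 2.58015^2 - 1 = 5.65717
T = 1/5.65717 = 0.176767
Efficiency = (1 - 0.176767)*100 = 82.323 %


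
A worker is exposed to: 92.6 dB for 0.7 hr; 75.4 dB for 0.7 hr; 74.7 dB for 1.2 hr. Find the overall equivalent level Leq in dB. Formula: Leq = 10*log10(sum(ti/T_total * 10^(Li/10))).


T_total = 0.7 + 0.7 + 1.2 = 2.6 hr
(0.7/2.6) * 10^(92.6/10) = 4.89919e+08
(0.7/2.6) * 10^(75.4/10) = 9.33522e+06
(1.2/2.6) * 10^(74.7/10) = 1.3621e+07
Sum = 4.89919e+08 + 9.33522e+06 + 1.3621e+07 = 5.12875e+08
Leq = 10*log10(5.12875e+08) = 87.1 dB


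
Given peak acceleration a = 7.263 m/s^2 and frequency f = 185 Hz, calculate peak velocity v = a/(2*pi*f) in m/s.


omega = 2*pi*f = 2*pi*185 = 1162.39 rad/s
v = a / omega = 7.263 / 1162.39 = 0.0062483 m/s


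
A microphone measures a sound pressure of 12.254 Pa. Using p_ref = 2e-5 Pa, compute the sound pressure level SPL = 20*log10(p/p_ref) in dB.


p / p_ref = 12.254 / 2e-5 = 612700
SPL = 20 * log10(612700) = 115.74 dB


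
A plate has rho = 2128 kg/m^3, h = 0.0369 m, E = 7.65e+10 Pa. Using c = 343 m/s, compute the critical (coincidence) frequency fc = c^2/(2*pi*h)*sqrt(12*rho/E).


12*rho/E = 12*2128/7.65e+10 = 3.33804e-07
sqrt(12*rho/E) = sqrt(3.33804e-07) = 0.000577758
c^2/(2*pi*h) = 343^2/(2*pi*0.0369) = 507437
fc = 507437 * 0.000577758 = 293.18 Hz


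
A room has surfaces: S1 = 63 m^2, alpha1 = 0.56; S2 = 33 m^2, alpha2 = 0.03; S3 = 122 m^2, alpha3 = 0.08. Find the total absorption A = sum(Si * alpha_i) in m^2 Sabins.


63 * 0.56 = 35.28
33 * 0.03 = 0.99
122 * 0.08 = 9.76
A_total = 35.28 + 0.99 + 9.76 = 46.03 m^2


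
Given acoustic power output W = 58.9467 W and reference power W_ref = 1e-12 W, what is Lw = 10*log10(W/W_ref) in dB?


W / W_ref = 58.9467 / 1e-12 = 5.89467e+13
Lw = 10 * log10(5.89467e+13) = 137.7 dB


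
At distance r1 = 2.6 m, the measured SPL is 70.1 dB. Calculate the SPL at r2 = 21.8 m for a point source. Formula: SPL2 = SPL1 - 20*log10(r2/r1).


r2/r1 = 21.8/2.6 = 8.38462
Correction = 20*log10(8.38462) = 18.4697 dB
SPL2 = 70.1 - 18.4697 = 51.63 dB


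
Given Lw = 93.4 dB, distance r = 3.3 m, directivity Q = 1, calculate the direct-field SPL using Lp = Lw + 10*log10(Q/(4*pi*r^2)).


4*pi*r^2 = 4*pi*3.3^2 = 136.848 m^2
Q / (4*pi*r^2) = 1 / 136.848 = 0.00730738
Lp = 93.4 + 10*log10(0.00730738) = 72.038 dB


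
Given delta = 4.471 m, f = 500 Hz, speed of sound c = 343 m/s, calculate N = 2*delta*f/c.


N = 2*delta*f/c = 2*delta/lambda, where lambda = c/f
lambda = 343 / 500 = 0.686 m
N = 2 * 4.471 / 0.686 = 13.035


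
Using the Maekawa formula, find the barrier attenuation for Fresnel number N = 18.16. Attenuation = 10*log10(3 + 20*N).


3 + 20*N = 3 + 20*18.16 = 366.2
Att = 10*log10(366.2) = 25.637 dB


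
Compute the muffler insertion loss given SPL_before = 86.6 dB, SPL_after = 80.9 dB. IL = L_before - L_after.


Insertion loss = SPL without muffler - SPL with muffler
IL = 86.6 - 80.9 = 5.7 dB


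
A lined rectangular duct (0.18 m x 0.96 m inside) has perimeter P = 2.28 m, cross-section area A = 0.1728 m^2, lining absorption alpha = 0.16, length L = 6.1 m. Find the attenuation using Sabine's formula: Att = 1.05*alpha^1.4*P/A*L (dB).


alpha^1.4 = 0.16^1.4 = 0.076872
Attenuation rate = 1.05 * alpha^1.4 * P / A
= 1.05 * 0.076872 * 2.28 / 0.1728 = 1.065 dB/m
Total Att = 1.065 * 6.1 = 6.4965 dB


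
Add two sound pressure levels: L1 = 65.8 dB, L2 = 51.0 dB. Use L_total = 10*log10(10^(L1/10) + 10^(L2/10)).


10^(65.8/10) = 3.80189e+06
10^(51.0/10) = 125893
Sum = 3.80189e+06 + 125893 = 3.92778e+06
L_total = 10*log10(3.92778e+06) = 65.941 dB


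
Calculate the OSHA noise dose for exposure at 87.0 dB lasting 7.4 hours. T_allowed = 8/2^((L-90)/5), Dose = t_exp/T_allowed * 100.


T_allowed = 8 / 2^((87.0 - 90)/5) = 12.1257 hr
Dose = 7.4 / 12.1257 * 100 = 61.027 %


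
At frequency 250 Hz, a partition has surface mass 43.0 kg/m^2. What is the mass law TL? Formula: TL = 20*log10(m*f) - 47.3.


m * f = 43.0 * 250 = 10750
20*log10(10750) = 80.6282 dB
TL = 80.6282 - 47.3 = 33.328 dB


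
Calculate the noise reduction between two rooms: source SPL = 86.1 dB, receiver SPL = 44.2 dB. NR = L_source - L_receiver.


NR = L_source - L_receiver (difference between source and receiving room levels)
NR = 86.1 - 44.2 = 41.9 dB


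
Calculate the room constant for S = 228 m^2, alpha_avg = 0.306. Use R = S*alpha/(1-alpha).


R = 228 * 0.306 / (1 - 0.306) = 100.53 m^2


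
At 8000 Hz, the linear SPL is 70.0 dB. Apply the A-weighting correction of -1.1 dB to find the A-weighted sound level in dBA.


A-weighting table: 8000 Hz -> -1.1 dB correction
SPL_A = SPL + correction = 70.0 + (-1.1) = 68.9 dBA


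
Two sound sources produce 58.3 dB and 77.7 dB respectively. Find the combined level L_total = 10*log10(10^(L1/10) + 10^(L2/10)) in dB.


10^(58.3/10) = 676083
10^(77.7/10) = 5.88844e+07
Sum = 676083 + 5.88844e+07 = 5.95605e+07
L_total = 10*log10(5.95605e+07) = 77.75 dB


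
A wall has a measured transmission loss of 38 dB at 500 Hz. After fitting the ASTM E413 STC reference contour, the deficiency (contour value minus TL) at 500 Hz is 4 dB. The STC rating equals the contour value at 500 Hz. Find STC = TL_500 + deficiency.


By ASTM E413, STC = value of the fitted reference contour at 500 Hz.
Contour value at 500 Hz = TL_500 + deficiency = 38 + 4 = 42
STC = 42


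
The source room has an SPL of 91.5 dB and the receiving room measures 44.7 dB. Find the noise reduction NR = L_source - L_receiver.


NR = L_source - L_receiver (difference between source and receiving room levels)
NR = 91.5 - 44.7 = 46.8 dB


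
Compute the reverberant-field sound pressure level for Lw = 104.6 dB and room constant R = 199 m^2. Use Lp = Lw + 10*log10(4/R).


4/R = 4/199 = 0.0201005
Lp = 104.6 + 10*log10(0.0201005) = 87.632 dB


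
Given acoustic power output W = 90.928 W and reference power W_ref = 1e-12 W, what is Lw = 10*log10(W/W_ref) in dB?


W / W_ref = 90.928 / 1e-12 = 9.0928e+13
Lw = 10 * log10(9.0928e+13) = 139.59 dB


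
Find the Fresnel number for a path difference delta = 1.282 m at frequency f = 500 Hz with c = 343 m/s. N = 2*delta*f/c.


N = 2*delta*f/c = 2*delta/lambda, where lambda = c/f
lambda = 343 / 500 = 0.686 m
N = 2 * 1.282 / 0.686 = 3.7376


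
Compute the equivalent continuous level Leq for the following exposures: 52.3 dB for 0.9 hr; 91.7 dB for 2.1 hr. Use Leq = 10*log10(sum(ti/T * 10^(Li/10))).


T_total = 0.9 + 2.1 = 3.0 hr
(0.9/3.0) * 10^(52.3/10) = 50947.3
(2.1/3.0) * 10^(91.7/10) = 1.03538e+09
Sum = 50947.3 + 1.03538e+09 = 1.03543e+09
Leq = 10*log10(1.03543e+09) = 90.151 dB


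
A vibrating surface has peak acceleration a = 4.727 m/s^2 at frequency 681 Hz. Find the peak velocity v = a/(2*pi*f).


omega = 2*pi*f = 2*pi*681 = 4278.85 rad/s
v = a / omega = 4.727 / 4278.85 = 0.0011047 m/s


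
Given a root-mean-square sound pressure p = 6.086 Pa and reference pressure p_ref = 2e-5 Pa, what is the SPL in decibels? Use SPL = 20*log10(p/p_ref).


p / p_ref = 6.086 / 2e-5 = 304300
SPL = 20 * log10(304300) = 109.67 dB


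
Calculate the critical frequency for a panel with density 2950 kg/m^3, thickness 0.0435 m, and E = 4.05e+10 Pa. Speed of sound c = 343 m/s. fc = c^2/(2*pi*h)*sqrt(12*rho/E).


12*rho/E = 12*2950/4.05e+10 = 8.74074e-07
sqrt(12*rho/E) = sqrt(8.74074e-07) = 0.000934919
c^2/(2*pi*h) = 343^2/(2*pi*0.0435) = 430446
fc = 430446 * 0.000934919 = 402.43 Hz


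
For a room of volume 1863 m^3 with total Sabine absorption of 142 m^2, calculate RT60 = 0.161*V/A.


RT60 = 0.161 * 1863 / 142 = 2.1123 s


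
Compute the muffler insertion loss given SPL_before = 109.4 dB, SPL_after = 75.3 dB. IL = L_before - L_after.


Insertion loss = SPL without muffler - SPL with muffler
IL = 109.4 - 75.3 = 34.1 dB


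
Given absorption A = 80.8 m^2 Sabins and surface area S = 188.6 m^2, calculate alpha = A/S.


Absorption coefficient = absorbed power / incident power
alpha = A / S = 80.8 / 188.6 = 0.42842


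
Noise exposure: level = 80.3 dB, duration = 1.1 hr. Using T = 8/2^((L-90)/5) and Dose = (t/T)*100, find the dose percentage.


T_allowed = 8 / 2^((80.3 - 90)/5) = 30.6965 hr
Dose = 1.1 / 30.6965 * 100 = 3.5835 %


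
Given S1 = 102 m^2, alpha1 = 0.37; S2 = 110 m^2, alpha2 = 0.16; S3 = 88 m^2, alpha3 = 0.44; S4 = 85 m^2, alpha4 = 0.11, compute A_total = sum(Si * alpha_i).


102 * 0.37 = 37.74
110 * 0.16 = 17.6
88 * 0.44 = 38.72
85 * 0.11 = 9.35
A_total = 37.74 + 17.6 + 38.72 + 9.35 = 103.41 m^2


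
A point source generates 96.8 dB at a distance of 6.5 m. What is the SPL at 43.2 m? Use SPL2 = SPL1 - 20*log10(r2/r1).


r2/r1 = 43.2/6.5 = 6.64615
Correction = 20*log10(6.64615) = 16.4514 dB
SPL2 = 96.8 - 16.4514 = 80.349 dB


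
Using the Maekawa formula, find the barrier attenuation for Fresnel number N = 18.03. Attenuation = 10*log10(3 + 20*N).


3 + 20*N = 3 + 20*18.03 = 363.6
Att = 10*log10(363.6) = 25.606 dB


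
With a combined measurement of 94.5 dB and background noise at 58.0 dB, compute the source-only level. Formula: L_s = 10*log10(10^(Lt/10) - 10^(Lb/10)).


10^(94.5/10) = 2.81838e+09
10^(58.0/10) = 630957
Difference = 2.81838e+09 - 630957 = 2.81775e+09
L_source = 10*log10(2.81775e+09) = 94.499 dB


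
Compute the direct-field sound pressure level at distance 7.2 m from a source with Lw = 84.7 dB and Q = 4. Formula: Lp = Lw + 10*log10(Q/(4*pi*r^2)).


4*pi*r^2 = 4*pi*7.2^2 = 651.441 m^2
Q / (4*pi*r^2) = 4 / 651.441 = 0.00614023
Lp = 84.7 + 10*log10(0.00614023) = 62.582 dB


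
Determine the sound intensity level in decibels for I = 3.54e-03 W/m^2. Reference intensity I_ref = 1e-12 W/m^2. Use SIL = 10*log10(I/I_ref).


I / I_ref = 3.54e-03 / 1e-12 = 3.54e+09
SIL = 10 * log10(3.54e+09) = 95.49 dB


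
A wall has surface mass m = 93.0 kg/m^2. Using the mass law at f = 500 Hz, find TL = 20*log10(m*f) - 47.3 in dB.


m * f = 93.0 * 500 = 46500
20*log10(46500) = 93.3491 dB
TL = 93.3491 - 47.3 = 46.049 dB


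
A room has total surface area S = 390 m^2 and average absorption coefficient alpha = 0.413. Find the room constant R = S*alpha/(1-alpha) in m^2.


R = 390 * 0.413 / (1 - 0.413) = 274.4 m^2


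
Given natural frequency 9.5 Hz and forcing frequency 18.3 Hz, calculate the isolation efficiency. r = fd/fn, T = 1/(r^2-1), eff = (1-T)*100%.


r = 18.3 / 9.5 = 1.92632
r^2 - 1 = 1.92632^2 - 1 = 2.71071
T = 1/2.71071 = 0.368907
Efficiency = (1 - 0.368907)*100 = 63.109 %


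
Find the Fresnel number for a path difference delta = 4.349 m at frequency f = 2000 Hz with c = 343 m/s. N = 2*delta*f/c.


N = 2*delta*f/c = 2*delta/lambda, where lambda = c/f
lambda = 343 / 2000 = 0.1715 m
N = 2 * 4.349 / 0.1715 = 50.717


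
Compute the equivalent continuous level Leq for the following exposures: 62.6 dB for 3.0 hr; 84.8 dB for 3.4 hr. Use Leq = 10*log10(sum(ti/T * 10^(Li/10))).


T_total = 3.0 + 3.4 = 6.4 hr
(3.0/6.4) * 10^(62.6/10) = 852985
(3.4/6.4) * 10^(84.8/10) = 1.60435e+08
Sum = 852985 + 1.60435e+08 = 1.61288e+08
Leq = 10*log10(1.61288e+08) = 82.076 dB


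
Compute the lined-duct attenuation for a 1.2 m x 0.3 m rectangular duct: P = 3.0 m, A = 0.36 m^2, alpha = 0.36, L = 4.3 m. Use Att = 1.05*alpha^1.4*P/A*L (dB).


alpha^1.4 = 0.36^1.4 = 0.239234
Attenuation rate = 1.05 * alpha^1.4 * P / A
= 1.05 * 0.239234 * 3.0 / 0.36 = 2.0933 dB/m
Total Att = 2.0933 * 4.3 = 9.0012 dB


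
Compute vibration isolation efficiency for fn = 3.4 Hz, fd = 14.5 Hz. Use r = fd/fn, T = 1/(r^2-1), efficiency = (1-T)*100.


r = 14.5 / 3.4 = 4.26471
r^2 - 1 = 4.26471^2 - 1 = 17.1878
T = 1/17.1878 = 0.0581808
Efficiency = (1 - 0.0581808)*100 = 94.182 %


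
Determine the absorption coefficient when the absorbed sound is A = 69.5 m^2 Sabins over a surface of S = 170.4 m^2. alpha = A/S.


Absorption coefficient = absorbed power / incident power
alpha = A / S = 69.5 / 170.4 = 0.40786


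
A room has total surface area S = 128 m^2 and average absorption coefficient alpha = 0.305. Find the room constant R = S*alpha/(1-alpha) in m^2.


R = 128 * 0.305 / (1 - 0.305) = 56.173 m^2


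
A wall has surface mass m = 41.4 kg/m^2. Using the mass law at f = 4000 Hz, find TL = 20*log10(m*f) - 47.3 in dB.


m * f = 41.4 * 4000 = 165600
20*log10(165600) = 104.381 dB
TL = 104.381 - 47.3 = 57.081 dB


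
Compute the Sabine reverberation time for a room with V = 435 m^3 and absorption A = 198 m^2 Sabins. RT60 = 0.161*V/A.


RT60 = 0.161 * 435 / 198 = 0.35371 s


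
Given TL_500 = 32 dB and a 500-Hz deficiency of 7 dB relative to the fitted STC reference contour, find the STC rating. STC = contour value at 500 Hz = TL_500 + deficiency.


By ASTM E413, STC = value of the fitted reference contour at 500 Hz.
Contour value at 500 Hz = TL_500 + deficiency = 32 + 7 = 39
STC = 39


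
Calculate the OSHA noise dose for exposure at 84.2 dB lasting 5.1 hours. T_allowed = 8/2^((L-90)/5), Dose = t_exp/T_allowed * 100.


T_allowed = 8 / 2^((84.2 - 90)/5) = 17.8766 hr
Dose = 5.1 / 17.8766 * 100 = 28.529 %


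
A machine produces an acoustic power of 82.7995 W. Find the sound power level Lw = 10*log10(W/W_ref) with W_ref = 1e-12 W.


W / W_ref = 82.7995 / 1e-12 = 8.27995e+13
Lw = 10 * log10(8.27995e+13) = 139.18 dB


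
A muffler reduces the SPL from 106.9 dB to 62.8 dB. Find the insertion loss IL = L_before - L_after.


Insertion loss = SPL without muffler - SPL with muffler
IL = 106.9 - 62.8 = 44.1 dB


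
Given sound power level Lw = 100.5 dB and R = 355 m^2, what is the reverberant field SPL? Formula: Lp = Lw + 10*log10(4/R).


4/R = 4/355 = 0.0112676
Lp = 100.5 + 10*log10(0.0112676) = 81.018 dB


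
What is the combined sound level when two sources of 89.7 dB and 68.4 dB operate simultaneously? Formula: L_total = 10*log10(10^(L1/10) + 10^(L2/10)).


10^(89.7/10) = 9.33254e+08
10^(68.4/10) = 6.91831e+06
Sum = 9.33254e+08 + 6.91831e+06 = 9.40172e+08
L_total = 10*log10(9.40172e+08) = 89.732 dB


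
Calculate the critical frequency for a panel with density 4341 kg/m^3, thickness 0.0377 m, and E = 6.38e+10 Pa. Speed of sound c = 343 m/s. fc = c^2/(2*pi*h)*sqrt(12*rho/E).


12*rho/E = 12*4341/6.38e+10 = 8.16489e-07
sqrt(12*rho/E) = sqrt(8.16489e-07) = 0.000903598
c^2/(2*pi*h) = 343^2/(2*pi*0.0377) = 496669
fc = 496669 * 0.000903598 = 448.79 Hz


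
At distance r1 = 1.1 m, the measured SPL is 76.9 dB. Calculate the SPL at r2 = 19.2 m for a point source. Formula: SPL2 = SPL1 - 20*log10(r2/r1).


r2/r1 = 19.2/1.1 = 17.4545
Correction = 20*log10(17.4545) = 24.8381 dB
SPL2 = 76.9 - 24.8381 = 52.062 dB


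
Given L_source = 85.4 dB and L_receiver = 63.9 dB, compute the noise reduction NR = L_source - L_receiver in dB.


NR = L_source - L_receiver (difference between source and receiving room levels)
NR = 85.4 - 63.9 = 21.5 dB


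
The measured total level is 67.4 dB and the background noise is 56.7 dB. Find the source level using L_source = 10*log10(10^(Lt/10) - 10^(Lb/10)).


10^(67.4/10) = 5.49541e+06
10^(56.7/10) = 467735
Difference = 5.49541e+06 - 467735 = 5.02768e+06
L_source = 10*log10(5.02768e+06) = 67.014 dB


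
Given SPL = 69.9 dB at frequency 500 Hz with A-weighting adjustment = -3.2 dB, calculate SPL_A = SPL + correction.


A-weighting table: 500 Hz -> -3.2 dB correction
SPL_A = SPL + correction = 69.9 + (-3.2) = 66.7 dBA


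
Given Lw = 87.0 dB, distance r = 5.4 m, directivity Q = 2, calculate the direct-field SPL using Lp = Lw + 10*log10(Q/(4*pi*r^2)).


4*pi*r^2 = 4*pi*5.4^2 = 366.435 m^2
Q / (4*pi*r^2) = 2 / 366.435 = 0.00545799
Lp = 87.0 + 10*log10(0.00545799) = 64.37 dB


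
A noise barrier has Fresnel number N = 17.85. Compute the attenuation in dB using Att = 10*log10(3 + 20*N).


3 + 20*N = 3 + 20*17.85 = 360
Att = 10*log10(360) = 25.563 dB


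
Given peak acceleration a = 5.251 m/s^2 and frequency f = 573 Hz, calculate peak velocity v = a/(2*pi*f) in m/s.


omega = 2*pi*f = 2*pi*573 = 3600.27 rad/s
v = a / omega = 5.251 / 3600.27 = 0.0014585 m/s


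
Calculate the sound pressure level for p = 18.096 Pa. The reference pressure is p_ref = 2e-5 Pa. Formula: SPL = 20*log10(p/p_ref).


p / p_ref = 18.096 / 2e-5 = 904800
SPL = 20 * log10(904800) = 119.13 dB


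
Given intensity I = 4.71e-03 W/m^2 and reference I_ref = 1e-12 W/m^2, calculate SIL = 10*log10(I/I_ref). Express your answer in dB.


I / I_ref = 4.71e-03 / 1e-12 = 4.71e+09
SIL = 10 * log10(4.71e+09) = 96.73 dB


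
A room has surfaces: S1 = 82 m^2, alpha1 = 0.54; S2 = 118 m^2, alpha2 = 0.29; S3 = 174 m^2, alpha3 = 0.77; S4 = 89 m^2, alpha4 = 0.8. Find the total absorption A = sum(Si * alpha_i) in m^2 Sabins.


82 * 0.54 = 44.28
118 * 0.29 = 34.22
174 * 0.77 = 133.98
89 * 0.8 = 71.2
A_total = 44.28 + 34.22 + 133.98 + 71.2 = 283.68 m^2


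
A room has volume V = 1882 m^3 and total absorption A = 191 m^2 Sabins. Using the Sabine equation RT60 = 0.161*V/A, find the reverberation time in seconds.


RT60 = 0.161 * 1882 / 191 = 1.5864 s


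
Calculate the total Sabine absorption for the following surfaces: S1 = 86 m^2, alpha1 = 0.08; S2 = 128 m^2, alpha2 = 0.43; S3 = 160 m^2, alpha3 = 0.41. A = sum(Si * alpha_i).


86 * 0.08 = 6.88
128 * 0.43 = 55.04
160 * 0.41 = 65.6
A_total = 6.88 + 55.04 + 65.6 = 127.52 m^2


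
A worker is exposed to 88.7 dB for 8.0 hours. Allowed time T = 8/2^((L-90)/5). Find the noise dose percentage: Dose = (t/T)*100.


T_allowed = 8 / 2^((88.7 - 90)/5) = 9.57983 hr
Dose = 8.0 / 9.57983 * 100 = 83.509 %


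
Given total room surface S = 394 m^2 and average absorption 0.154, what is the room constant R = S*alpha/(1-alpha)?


R = 394 * 0.154 / (1 - 0.154) = 71.721 m^2


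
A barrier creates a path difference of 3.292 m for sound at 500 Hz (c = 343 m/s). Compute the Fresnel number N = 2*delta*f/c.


N = 2*delta*f/c = 2*delta/lambda, where lambda = c/f
lambda = 343 / 500 = 0.686 m
N = 2 * 3.292 / 0.686 = 9.5977


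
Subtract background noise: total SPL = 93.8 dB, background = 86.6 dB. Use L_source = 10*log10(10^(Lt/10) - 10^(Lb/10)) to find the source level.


10^(93.8/10) = 2.39883e+09
10^(86.6/10) = 4.57088e+08
Difference = 2.39883e+09 - 4.57088e+08 = 1.94174e+09
L_source = 10*log10(1.94174e+09) = 92.882 dB


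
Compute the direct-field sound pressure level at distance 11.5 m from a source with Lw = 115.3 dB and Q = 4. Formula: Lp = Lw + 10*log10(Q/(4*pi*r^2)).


4*pi*r^2 = 4*pi*11.5^2 = 1661.9 m^2
Q / (4*pi*r^2) = 4 / 1661.9 = 0.00240688
Lp = 115.3 + 10*log10(0.00240688) = 89.115 dB


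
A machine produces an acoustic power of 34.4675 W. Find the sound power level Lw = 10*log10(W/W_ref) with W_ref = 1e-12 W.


W / W_ref = 34.4675 / 1e-12 = 3.44675e+13
Lw = 10 * log10(3.44675e+13) = 135.37 dB


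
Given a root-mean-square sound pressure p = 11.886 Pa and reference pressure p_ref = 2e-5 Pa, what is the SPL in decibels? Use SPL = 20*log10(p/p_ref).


p / p_ref = 11.886 / 2e-5 = 594300
SPL = 20 * log10(594300) = 115.48 dB


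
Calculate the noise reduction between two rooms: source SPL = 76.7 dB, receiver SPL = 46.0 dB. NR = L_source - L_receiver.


NR = L_source - L_receiver (difference between source and receiving room levels)
NR = 76.7 - 46.0 = 30.7 dB


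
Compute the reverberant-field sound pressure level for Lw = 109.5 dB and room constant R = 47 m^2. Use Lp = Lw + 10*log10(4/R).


4/R = 4/47 = 0.0851064
Lp = 109.5 + 10*log10(0.0851064) = 98.8 dB


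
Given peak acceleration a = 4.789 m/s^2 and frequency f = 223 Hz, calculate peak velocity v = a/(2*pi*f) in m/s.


omega = 2*pi*f = 2*pi*223 = 1401.15 rad/s
v = a / omega = 4.789 / 1401.15 = 0.0034179 m/s


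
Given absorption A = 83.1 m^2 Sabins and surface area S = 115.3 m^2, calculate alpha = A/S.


Absorption coefficient = absorbed power / incident power
alpha = A / S = 83.1 / 115.3 = 0.72073


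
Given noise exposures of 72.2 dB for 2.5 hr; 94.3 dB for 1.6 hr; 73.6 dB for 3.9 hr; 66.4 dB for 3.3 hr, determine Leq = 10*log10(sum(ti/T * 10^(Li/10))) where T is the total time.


T_total = 2.5 + 1.6 + 3.9 + 3.3 = 11.3 hr
(2.5/11.3) * 10^(72.2/10) = 3.67165e+06
(1.6/11.3) * 10^(94.3/10) = 3.81102e+08
(3.9/11.3) * 10^(73.6/10) = 7.90653e+06
(3.3/11.3) * 10^(66.4/10) = 1.27478e+06
Sum = 3.67165e+06 + 3.81102e+08 + 7.90653e+06 + 1.27478e+06 = 3.93955e+08
Leq = 10*log10(3.93955e+08) = 85.954 dB


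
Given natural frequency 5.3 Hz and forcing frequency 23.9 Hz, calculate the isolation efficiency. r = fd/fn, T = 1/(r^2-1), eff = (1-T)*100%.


r = 23.9 / 5.3 = 4.50943
r^2 - 1 = 4.50943^2 - 1 = 19.335
T = 1/19.335 = 0.0517197
Efficiency = (1 - 0.0517197)*100 = 94.828 %


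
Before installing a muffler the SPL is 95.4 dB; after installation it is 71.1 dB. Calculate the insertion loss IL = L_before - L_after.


Insertion loss = SPL without muffler - SPL with muffler
IL = 95.4 - 71.1 = 24.3 dB


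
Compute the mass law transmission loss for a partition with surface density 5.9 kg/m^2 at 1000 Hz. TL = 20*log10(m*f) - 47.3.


m * f = 5.9 * 1000 = 5900
20*log10(5900) = 75.417 dB
TL = 75.417 - 47.3 = 28.117 dB


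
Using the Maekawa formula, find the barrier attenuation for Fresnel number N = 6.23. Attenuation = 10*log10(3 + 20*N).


3 + 20*N = 3 + 20*6.23 = 127.6
Att = 10*log10(127.6) = 21.059 dB


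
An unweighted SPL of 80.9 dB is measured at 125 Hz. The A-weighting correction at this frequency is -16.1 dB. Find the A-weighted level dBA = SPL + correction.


A-weighting table: 125 Hz -> -16.1 dB correction
SPL_A = SPL + correction = 80.9 + (-16.1) = 64.8 dBA


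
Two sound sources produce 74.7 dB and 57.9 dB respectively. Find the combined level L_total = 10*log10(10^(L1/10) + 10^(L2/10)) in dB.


10^(74.7/10) = 2.95121e+07
10^(57.9/10) = 616595
Sum = 2.95121e+07 + 616595 = 3.01287e+07
L_total = 10*log10(3.01287e+07) = 74.79 dB


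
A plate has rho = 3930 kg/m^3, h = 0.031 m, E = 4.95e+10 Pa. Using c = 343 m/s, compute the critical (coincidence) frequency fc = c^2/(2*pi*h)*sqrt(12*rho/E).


12*rho/E = 12*3930/4.95e+10 = 9.52727e-07
sqrt(12*rho/E) = sqrt(9.52727e-07) = 0.000976077
c^2/(2*pi*h) = 343^2/(2*pi*0.031) = 604014
fc = 604014 * 0.000976077 = 589.56 Hz


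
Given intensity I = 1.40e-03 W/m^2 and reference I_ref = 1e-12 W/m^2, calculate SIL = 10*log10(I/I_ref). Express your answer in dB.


I / I_ref = 1.40e-03 / 1e-12 = 1.4e+09
SIL = 10 * log10(1.4e+09) = 91.461 dB


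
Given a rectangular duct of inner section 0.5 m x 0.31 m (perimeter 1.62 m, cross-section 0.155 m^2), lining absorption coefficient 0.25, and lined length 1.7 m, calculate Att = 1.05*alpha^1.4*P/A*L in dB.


alpha^1.4 = 0.25^1.4 = 0.143587
Attenuation rate = 1.05 * alpha^1.4 * P / A
= 1.05 * 0.143587 * 1.62 / 0.155 = 1.57575 dB/m
Total Att = 1.57575 * 1.7 = 2.6788 dB


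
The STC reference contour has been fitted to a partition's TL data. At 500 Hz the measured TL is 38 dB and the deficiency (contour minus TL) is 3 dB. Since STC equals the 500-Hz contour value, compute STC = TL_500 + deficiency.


By ASTM E413, STC = value of the fitted reference contour at 500 Hz.
Contour value at 500 Hz = TL_500 + deficiency = 38 + 3 = 41
STC = 41


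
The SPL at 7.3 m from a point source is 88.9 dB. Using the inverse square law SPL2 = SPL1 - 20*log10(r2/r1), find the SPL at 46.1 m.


r2/r1 = 46.1/7.3 = 6.31507
Correction = 20*log10(6.31507) = 16.0076 dB
SPL2 = 88.9 - 16.0076 = 72.892 dB


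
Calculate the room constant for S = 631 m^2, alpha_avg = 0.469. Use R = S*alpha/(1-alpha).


R = 631 * 0.469 / (1 - 0.469) = 557.32 m^2


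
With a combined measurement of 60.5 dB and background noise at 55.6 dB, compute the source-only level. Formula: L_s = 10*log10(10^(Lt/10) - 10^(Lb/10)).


10^(60.5/10) = 1.12202e+06
10^(55.6/10) = 363078
Difference = 1.12202e+06 - 363078 = 758942
L_source = 10*log10(758942) = 58.802 dB


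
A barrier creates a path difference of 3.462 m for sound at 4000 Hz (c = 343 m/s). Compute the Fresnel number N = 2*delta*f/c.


N = 2*delta*f/c = 2*delta/lambda, where lambda = c/f
lambda = 343 / 4000 = 0.08575 m
N = 2 * 3.462 / 0.08575 = 80.746


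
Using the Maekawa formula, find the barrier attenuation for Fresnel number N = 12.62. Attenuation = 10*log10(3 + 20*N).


3 + 20*N = 3 + 20*12.62 = 255.4
Att = 10*log10(255.4) = 24.072 dB


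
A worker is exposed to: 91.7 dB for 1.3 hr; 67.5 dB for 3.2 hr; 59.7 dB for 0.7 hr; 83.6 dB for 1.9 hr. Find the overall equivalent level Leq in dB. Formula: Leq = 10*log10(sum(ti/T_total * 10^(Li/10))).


T_total = 1.3 + 3.2 + 0.7 + 1.9 = 7.1 hr
(1.3/7.1) * 10^(91.7/10) = 2.70823e+08
(3.2/7.1) * 10^(67.5/10) = 2.5345e+06
(0.7/7.1) * 10^(59.7/10) = 92011
(1.9/7.1) * 10^(83.6/10) = 6.13049e+07
Sum = 2.70823e+08 + 2.5345e+06 + 92011 + 6.13049e+07 = 3.34754e+08
Leq = 10*log10(3.34754e+08) = 85.247 dB


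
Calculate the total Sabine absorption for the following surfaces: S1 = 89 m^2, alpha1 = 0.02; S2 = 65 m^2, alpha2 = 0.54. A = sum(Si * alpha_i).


89 * 0.02 = 1.78
65 * 0.54 = 35.1
A_total = 1.78 + 35.1 = 36.88 m^2


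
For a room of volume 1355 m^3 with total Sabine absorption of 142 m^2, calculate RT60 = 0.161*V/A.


RT60 = 0.161 * 1355 / 142 = 1.5363 s


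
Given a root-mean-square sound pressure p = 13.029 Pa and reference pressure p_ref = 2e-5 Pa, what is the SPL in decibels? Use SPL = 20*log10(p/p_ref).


p / p_ref = 13.029 / 2e-5 = 651450
SPL = 20 * log10(651450) = 116.28 dB


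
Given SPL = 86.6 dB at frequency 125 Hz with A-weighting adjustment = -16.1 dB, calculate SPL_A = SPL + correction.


A-weighting table: 125 Hz -> -16.1 dB correction
SPL_A = SPL + correction = 86.6 + (-16.1) = 70.5 dBA


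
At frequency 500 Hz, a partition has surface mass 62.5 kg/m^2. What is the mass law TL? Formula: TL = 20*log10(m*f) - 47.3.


m * f = 62.5 * 500 = 31250
20*log10(31250) = 89.897 dB
TL = 89.897 - 47.3 = 42.597 dB


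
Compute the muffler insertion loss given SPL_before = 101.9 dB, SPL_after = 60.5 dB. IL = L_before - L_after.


Insertion loss = SPL without muffler - SPL with muffler
IL = 101.9 - 60.5 = 41.4 dB


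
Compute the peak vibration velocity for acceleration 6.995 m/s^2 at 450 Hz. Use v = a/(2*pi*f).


omega = 2*pi*f = 2*pi*450 = 2827.43 rad/s
v = a / omega = 6.995 / 2827.43 = 0.002474 m/s


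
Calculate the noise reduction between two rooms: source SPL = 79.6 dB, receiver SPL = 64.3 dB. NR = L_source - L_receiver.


NR = L_source - L_receiver (difference between source and receiving room levels)
NR = 79.6 - 64.3 = 15.3 dB


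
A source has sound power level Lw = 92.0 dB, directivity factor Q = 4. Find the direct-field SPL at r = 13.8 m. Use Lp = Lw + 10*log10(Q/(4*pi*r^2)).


4*pi*r^2 = 4*pi*13.8^2 = 2393.14 m^2
Q / (4*pi*r^2) = 4 / 2393.14 = 0.00167144
Lp = 92.0 + 10*log10(0.00167144) = 64.231 dB


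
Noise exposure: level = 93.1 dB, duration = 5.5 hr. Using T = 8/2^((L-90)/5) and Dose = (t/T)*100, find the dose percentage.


T_allowed = 8 / 2^((93.1 - 90)/5) = 5.20537 hr
Dose = 5.5 / 5.20537 * 100 = 105.66 %


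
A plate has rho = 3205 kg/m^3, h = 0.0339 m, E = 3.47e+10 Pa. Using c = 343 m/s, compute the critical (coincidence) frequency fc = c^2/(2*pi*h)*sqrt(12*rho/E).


12*rho/E = 12*3205/3.47e+10 = 1.10836e-06
sqrt(12*rho/E) = sqrt(1.10836e-06) = 0.00105279
c^2/(2*pi*h) = 343^2/(2*pi*0.0339) = 552343
fc = 552343 * 0.00105279 = 581.5 Hz


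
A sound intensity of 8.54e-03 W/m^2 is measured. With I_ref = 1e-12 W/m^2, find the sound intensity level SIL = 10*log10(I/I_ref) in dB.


I / I_ref = 8.54e-03 / 1e-12 = 8.54e+09
SIL = 10 * log10(8.54e+09) = 99.315 dB


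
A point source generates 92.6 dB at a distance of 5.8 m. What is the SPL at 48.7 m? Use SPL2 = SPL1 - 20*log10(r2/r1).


r2/r1 = 48.7/5.8 = 8.39655
Correction = 20*log10(8.39655) = 18.482 dB
SPL2 = 92.6 - 18.482 = 74.118 dB


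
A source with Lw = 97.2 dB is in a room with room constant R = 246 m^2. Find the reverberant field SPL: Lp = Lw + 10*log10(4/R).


4/R = 4/246 = 0.0162602
Lp = 97.2 + 10*log10(0.0162602) = 79.311 dB


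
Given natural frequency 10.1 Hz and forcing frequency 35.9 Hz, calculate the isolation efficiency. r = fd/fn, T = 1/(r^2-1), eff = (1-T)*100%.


r = 35.9 / 10.1 = 3.55446
r^2 - 1 = 3.55446^2 - 1 = 11.6342
T = 1/11.6342 = 0.0859535
Efficiency = (1 - 0.0859535)*100 = 91.405 %


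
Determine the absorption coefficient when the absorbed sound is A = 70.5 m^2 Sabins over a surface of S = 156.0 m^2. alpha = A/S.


Absorption coefficient = absorbed power / incident power
alpha = A / S = 70.5 / 156.0 = 0.45192


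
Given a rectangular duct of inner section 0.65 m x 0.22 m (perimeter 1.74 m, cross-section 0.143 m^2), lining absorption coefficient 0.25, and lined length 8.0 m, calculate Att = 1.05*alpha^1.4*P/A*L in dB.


alpha^1.4 = 0.25^1.4 = 0.143587
Attenuation rate = 1.05 * alpha^1.4 * P / A
= 1.05 * 0.143587 * 1.74 / 0.143 = 1.8345 dB/m
Total Att = 1.8345 * 8.0 = 14.676 dB


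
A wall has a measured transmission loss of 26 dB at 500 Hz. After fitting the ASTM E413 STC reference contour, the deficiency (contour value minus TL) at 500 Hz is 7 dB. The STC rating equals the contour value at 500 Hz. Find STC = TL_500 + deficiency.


By ASTM E413, STC = value of the fitted reference contour at 500 Hz.
Contour value at 500 Hz = TL_500 + deficiency = 26 + 7 = 33
STC = 33


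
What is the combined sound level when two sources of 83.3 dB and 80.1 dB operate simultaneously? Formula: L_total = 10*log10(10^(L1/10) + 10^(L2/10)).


10^(83.3/10) = 2.13796e+08
10^(80.1/10) = 1.02329e+08
Sum = 2.13796e+08 + 1.02329e+08 = 3.16125e+08
L_total = 10*log10(3.16125e+08) = 84.999 dB


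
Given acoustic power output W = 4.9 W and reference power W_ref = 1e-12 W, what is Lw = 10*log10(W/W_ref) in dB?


W / W_ref = 4.9 / 1e-12 = 4.9e+12
Lw = 10 * log10(4.9e+12) = 126.9 dB


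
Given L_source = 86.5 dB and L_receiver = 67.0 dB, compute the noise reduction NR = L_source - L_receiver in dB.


NR = L_source - L_receiver (difference between source and receiving room levels)
NR = 86.5 - 67.0 = 19.5 dB


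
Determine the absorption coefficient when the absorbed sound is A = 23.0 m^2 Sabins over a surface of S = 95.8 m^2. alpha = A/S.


Absorption coefficient = absorbed power / incident power
alpha = A / S = 23.0 / 95.8 = 0.24008


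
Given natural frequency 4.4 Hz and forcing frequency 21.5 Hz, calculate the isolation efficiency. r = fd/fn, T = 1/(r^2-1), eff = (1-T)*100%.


r = 21.5 / 4.4 = 4.88636
r^2 - 1 = 4.88636^2 - 1 = 22.8765
T = 1/22.8765 = 0.043713
Efficiency = (1 - 0.043713)*100 = 95.629 %


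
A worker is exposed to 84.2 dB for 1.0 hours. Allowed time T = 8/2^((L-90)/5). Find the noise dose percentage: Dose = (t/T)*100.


T_allowed = 8 / 2^((84.2 - 90)/5) = 17.8766 hr
Dose = 1.0 / 17.8766 * 100 = 5.5939 %


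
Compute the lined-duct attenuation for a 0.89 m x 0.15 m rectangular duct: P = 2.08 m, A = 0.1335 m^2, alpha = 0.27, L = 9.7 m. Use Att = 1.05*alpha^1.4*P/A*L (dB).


alpha^1.4 = 0.27^1.4 = 0.159922
Attenuation rate = 1.05 * alpha^1.4 * P / A
= 1.05 * 0.159922 * 2.08 / 0.1335 = 2.61625 dB/m
Total Att = 2.61625 * 9.7 = 25.378 dB


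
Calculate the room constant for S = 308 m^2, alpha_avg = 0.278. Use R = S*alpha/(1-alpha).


R = 308 * 0.278 / (1 - 0.278) = 118.59 m^2


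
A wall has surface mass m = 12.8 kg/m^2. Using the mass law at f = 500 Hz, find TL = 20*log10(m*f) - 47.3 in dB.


m * f = 12.8 * 500 = 6400
20*log10(6400) = 76.1236 dB
TL = 76.1236 - 47.3 = 28.824 dB


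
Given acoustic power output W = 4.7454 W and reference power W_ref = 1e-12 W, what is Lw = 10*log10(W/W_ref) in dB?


W / W_ref = 4.7454 / 1e-12 = 4.7454e+12
Lw = 10 * log10(4.7454e+12) = 126.76 dB


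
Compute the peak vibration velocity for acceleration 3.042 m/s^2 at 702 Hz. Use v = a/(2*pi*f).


omega = 2*pi*f = 2*pi*702 = 4410.8 rad/s
v = a / omega = 3.042 / 4410.8 = 0.00068967 m/s


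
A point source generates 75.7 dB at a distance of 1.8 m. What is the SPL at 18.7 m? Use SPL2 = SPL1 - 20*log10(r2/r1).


r2/r1 = 18.7/1.8 = 10.3889
Correction = 20*log10(10.3889) = 20.3314 dB
SPL2 = 75.7 - 20.3314 = 55.369 dB


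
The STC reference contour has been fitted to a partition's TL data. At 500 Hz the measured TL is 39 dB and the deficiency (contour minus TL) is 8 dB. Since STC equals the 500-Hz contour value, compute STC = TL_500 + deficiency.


By ASTM E413, STC = value of the fitted reference contour at 500 Hz.
Contour value at 500 Hz = TL_500 + deficiency = 39 + 8 = 47
STC = 47


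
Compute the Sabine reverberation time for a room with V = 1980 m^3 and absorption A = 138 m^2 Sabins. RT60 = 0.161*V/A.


RT60 = 0.161 * 1980 / 138 = 2.31 s


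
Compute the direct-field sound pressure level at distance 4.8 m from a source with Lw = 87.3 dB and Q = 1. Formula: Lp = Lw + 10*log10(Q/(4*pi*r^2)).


4*pi*r^2 = 4*pi*4.8^2 = 289.529 m^2
Q / (4*pi*r^2) = 1 / 289.529 = 0.00345389
Lp = 87.3 + 10*log10(0.00345389) = 62.683 dB


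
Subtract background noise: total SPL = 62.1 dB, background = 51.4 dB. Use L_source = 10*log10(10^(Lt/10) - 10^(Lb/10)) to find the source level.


10^(62.1/10) = 1.62181e+06
10^(51.4/10) = 138038
Difference = 1.62181e+06 - 138038 = 1.48377e+06
L_source = 10*log10(1.48377e+06) = 61.714 dB


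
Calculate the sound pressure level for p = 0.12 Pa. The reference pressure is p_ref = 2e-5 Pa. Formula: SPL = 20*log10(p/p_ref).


p / p_ref = 0.12 / 2e-5 = 6000
SPL = 20 * log10(6000) = 75.563 dB


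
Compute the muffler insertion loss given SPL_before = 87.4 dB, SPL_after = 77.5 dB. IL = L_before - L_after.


Insertion loss = SPL without muffler - SPL with muffler
IL = 87.4 - 77.5 = 9.9 dB
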